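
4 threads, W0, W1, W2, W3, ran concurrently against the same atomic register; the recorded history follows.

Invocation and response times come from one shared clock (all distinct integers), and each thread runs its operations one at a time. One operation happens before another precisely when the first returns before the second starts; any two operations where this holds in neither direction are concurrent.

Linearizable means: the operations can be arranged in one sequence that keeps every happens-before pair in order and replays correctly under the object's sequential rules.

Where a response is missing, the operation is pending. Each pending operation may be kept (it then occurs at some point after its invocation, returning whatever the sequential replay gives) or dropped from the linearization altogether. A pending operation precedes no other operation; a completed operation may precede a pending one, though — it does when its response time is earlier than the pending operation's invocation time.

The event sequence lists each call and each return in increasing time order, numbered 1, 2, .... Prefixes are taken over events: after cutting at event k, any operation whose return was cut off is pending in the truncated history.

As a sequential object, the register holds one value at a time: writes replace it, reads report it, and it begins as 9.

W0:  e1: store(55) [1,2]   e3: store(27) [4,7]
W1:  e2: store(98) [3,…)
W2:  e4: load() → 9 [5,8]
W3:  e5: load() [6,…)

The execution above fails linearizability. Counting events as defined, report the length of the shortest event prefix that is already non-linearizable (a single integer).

8

events 1..7 are still linearizable — one witness is e1, e2, e3:
1. e1 store(55), leaving value 55
2. e2 store(98) (pending, included), leaving value 98
3. e3 store(27), leaving value 27
adding event 8 (e4 responds at 8) leaves no legal real-time order
no escape via the 2 pending operations (e2, e5): every completion choice fails
take e1, e3, e4 (pending dropped): step 3 already fails, because e4 load() → 9 cannot occur there
take e1, e4, e3 (pending dropped): step 2 already fails, because e4 load() → 9 cannot occur there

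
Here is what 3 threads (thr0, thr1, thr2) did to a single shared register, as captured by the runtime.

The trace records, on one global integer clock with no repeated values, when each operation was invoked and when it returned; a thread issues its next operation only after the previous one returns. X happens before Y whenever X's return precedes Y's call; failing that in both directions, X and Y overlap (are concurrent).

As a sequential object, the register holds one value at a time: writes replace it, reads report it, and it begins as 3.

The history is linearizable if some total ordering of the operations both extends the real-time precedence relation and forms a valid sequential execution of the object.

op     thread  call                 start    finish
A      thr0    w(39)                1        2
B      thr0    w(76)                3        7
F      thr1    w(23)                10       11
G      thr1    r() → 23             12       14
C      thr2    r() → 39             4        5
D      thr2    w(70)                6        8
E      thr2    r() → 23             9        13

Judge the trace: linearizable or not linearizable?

linearizable

a witness: A, C, B, D, F, E, G
step 1: A w(39) — value 39
step 2: C r() → 39 — value 39
step 3: B w(76) — value 76
step 4: D w(70) — value 70
step 5: F w(23) — value 23
step 6: E r() → 23 — value 23
step 7: G r() → 23 — value 23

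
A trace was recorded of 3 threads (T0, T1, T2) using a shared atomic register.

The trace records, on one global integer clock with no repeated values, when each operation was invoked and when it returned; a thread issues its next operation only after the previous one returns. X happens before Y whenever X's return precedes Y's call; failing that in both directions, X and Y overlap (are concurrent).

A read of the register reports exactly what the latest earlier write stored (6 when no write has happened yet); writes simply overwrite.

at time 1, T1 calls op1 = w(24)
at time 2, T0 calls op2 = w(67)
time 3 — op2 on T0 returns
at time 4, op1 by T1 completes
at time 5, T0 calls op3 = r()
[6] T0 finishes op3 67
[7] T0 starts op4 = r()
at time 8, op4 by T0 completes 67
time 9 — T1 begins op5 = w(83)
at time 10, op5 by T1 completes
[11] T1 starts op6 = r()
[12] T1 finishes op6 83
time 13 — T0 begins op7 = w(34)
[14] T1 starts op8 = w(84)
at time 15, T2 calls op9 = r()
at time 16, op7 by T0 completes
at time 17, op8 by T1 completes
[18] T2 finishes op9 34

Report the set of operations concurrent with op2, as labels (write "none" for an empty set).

op1

concurrent with op2 ([2,3]): every op whose interval crosses 2..3
op1 [1,4]: concurrent
op3 [5,6]: after
op4 [7,8]: after
op5 [9,10]: after
op6 [11,12]: after
op7 [13,16]: after
op8 [14,17]: after
op9 [15,18]: after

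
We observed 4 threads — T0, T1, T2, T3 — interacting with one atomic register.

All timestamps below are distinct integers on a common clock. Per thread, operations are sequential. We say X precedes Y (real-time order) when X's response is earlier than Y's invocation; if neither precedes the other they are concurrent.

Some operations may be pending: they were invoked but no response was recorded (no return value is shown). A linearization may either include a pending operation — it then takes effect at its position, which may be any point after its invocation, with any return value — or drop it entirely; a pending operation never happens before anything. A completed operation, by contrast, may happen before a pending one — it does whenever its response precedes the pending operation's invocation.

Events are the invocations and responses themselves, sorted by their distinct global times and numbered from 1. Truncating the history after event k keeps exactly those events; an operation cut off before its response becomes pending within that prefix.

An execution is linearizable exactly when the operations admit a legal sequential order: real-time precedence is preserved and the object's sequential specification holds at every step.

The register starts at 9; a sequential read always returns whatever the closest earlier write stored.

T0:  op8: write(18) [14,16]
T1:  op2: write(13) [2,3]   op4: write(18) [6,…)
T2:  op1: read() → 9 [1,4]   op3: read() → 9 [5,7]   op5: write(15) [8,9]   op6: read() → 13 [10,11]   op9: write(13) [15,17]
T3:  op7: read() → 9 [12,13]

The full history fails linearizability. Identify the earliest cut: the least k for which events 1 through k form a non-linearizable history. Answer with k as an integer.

7

events 1..6 are linearizable; a witness order is op1, op2:
step 1: op1 read() → 9 — value 9
step 2: op2 write(13) — value 13
at event 7 (op3's time-7 response) nothing linearizes any more
no completion choice of the 1 pending operation (op4) rescues it — every subset was tried
one such order, op1, op2, op3 (pending dropped), breaks at step 3 where op3 read() → 9 is illegal
one such order, op2, op1, op3 (pending dropped), breaks at step 2 where op1 read() → 9 is illegal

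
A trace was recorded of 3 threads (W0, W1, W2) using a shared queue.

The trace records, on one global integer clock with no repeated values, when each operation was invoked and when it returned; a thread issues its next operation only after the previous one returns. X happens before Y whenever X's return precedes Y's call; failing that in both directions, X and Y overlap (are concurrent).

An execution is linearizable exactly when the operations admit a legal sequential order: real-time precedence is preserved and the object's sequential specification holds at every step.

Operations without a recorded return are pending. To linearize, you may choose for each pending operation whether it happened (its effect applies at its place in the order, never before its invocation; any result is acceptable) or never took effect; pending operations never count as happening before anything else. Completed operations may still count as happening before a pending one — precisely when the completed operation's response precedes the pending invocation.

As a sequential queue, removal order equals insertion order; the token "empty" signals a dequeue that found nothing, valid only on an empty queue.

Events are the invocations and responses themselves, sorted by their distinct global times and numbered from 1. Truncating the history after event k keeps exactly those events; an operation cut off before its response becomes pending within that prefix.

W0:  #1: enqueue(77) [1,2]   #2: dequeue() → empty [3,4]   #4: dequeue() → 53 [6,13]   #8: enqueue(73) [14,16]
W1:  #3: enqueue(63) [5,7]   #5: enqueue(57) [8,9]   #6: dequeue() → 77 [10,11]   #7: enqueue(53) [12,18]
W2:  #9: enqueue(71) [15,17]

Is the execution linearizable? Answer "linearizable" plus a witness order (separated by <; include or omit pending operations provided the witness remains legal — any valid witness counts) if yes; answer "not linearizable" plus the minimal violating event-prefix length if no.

events 1..3 are fine; event 4 — the response of #2 at time 4 — makes the prefix non-linearizable
exactly one order of the 2 completed ops respects real time; the queue replay fails
one such order, #1, #2, breaks at step 2 where #2 dequeue() → empty is illegal

not linearizable — minimal violating prefix: 4 events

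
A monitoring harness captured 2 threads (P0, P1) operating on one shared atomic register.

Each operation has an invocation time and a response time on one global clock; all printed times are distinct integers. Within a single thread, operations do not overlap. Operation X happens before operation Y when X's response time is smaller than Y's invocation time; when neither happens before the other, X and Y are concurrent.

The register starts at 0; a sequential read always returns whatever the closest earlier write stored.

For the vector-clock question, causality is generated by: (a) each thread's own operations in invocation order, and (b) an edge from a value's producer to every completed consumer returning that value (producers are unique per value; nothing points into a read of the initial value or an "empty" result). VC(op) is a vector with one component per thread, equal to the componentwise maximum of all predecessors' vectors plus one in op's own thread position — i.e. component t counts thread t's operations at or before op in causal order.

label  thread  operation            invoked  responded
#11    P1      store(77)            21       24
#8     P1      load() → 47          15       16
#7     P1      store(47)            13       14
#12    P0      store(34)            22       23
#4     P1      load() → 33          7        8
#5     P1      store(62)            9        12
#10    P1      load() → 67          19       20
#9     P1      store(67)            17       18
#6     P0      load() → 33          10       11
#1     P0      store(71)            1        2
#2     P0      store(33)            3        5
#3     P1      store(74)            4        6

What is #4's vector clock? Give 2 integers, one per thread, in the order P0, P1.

(2, 2)

#3, invoked 4, has no incoming edges; only P1's bump applies → (0, 1)
#1, invoked 1, has no incoming edges; only P0's bump applies → (1, 0)
VC(#2, invoked at 3): max of VC(#1)=(1, 0), then +1 on thread P0 → (2, 0)
VC(#6, invoked at 10): max of VC(#2)=(2, 0), then +1 on thread P0 → (3, 0)
VC(#4, invoked at 7): max of VC(#2)=(2, 0), VC(#3)=(0, 1), then +1 on thread P1 → (2, 2)
VC(#12, invoked at 22): max of VC(#6)=(3, 0), then +1 on thread P0 → (4, 0)
VC(#5, invoked at 9): max of VC(#4)=(2, 2), then +1 on thread P1 → (2, 3)
VC(#7, invoked at 13): max of VC(#5)=(2, 3), then +1 on thread P1 → (2, 4)
VC(#8, invoked at 15): max of VC(#7)=(2, 4), then +1 on thread P1 → (2, 5)
VC(#9, invoked at 17): max of VC(#8)=(2, 5), then +1 on thread P1 → (2, 6)
VC(#10, invoked at 19): max of VC(#9)=(2, 6), then +1 on thread P1 → (2, 7)
VC(#11, invoked at 21): max of VC(#10)=(2, 7), then +1 on thread P1 → (2, 8)
target: VC(#4) = (2, 2)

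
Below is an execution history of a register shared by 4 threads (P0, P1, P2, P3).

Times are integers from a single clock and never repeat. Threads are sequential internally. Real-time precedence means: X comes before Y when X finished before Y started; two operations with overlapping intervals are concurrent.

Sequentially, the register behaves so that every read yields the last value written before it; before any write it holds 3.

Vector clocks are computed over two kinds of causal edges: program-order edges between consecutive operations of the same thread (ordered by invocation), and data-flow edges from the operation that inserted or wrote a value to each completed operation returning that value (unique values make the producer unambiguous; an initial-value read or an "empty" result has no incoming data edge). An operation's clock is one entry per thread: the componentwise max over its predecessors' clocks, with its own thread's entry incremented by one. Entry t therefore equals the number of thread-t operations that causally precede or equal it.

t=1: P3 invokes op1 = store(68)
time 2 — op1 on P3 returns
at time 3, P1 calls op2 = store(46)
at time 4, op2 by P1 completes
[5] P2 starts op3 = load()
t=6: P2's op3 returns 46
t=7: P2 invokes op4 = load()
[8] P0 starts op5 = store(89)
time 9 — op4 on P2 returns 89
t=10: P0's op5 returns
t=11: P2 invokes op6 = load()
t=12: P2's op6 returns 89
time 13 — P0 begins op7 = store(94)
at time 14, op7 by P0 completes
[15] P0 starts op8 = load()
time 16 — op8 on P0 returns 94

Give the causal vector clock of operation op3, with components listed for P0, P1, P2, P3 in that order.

invoked at 1, op1 has no predecessors; its own P3 bump gives (0, 0, 0, 1)
invoked at 3, op2 has no predecessors; its own P1 bump gives (0, 1, 0, 0)
invoked at 8, op5 has no predecessors; its own P0 bump gives (1, 0, 0, 0)
merge at op3 (invoked 5): VC(op2)=(0, 1, 0, 0), own-thread bump on P2 → (0, 1, 1, 0)
merge at op7 (invoked 13): VC(op5)=(1, 0, 0, 0), own-thread bump on P0 → (2, 0, 0, 0)
merge at op8 (invoked 15): VC(op7)=(2, 0, 0, 0), own-thread bump on P0 → (3, 0, 0, 0)
merge at op4 (invoked 7): VC(op3)=(0, 1, 1, 0), VC(op5)=(1, 0, 0, 0), own-thread bump on P2 → (1, 1, 2, 0)
merge at op6 (invoked 11): VC(op4)=(1, 1, 2, 0), VC(op5)=(1, 0, 0, 0), own-thread bump on P2 → (1, 1, 3, 0)
target: VC(op3) = (0, 1, 1, 0)

(0, 1, 1, 0)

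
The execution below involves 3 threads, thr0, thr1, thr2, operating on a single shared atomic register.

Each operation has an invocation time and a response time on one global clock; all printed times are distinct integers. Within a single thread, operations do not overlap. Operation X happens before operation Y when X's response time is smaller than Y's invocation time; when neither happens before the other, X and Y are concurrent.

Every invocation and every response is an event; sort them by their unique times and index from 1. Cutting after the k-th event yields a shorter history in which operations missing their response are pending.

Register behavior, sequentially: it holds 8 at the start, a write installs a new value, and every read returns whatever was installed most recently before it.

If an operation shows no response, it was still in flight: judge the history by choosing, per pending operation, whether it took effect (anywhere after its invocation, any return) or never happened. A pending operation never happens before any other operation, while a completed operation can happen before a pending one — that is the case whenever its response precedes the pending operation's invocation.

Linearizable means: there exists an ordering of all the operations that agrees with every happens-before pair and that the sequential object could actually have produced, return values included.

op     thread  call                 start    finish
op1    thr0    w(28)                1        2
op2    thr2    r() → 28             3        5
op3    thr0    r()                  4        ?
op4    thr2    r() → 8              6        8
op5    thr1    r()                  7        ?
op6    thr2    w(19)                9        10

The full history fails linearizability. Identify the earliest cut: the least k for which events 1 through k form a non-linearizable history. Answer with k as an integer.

a valid linearization of events 1..7 exists, for instance op1, op2:
1. op1 w(28), leaving value 28
2. op2 r() → 28, leaving value 28
once event 8 joins (op4's response, time 8), exhaustive search finds no witness
completion choices over the 2 pending operations (op3, op5) were checked; none helps
e.g. op1, op2, op4 (pending dropped): illegal at step 3, since op4 r() → 8 cannot apply there

8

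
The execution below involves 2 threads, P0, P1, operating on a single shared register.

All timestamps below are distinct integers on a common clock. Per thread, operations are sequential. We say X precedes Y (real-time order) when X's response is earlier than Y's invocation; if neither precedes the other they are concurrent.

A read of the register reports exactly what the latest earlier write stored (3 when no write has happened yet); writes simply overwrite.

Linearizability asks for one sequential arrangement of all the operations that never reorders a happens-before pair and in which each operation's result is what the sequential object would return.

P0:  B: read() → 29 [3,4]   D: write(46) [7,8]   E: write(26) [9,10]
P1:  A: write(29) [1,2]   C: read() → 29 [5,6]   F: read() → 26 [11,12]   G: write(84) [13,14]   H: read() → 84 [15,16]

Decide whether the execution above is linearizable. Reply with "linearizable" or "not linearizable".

linearizable

witness order: A, B, C, D, E, F, G, H
step 1: A write(29) — value 29
step 2: B read() → 29 — value 29
step 3: C read() → 29 — value 29
step 4: D write(46) — value 46
step 5: E write(26) — value 26
step 6: F read() → 26 — value 26
step 7: G write(84) — value 84
step 8: H read() → 84 — value 84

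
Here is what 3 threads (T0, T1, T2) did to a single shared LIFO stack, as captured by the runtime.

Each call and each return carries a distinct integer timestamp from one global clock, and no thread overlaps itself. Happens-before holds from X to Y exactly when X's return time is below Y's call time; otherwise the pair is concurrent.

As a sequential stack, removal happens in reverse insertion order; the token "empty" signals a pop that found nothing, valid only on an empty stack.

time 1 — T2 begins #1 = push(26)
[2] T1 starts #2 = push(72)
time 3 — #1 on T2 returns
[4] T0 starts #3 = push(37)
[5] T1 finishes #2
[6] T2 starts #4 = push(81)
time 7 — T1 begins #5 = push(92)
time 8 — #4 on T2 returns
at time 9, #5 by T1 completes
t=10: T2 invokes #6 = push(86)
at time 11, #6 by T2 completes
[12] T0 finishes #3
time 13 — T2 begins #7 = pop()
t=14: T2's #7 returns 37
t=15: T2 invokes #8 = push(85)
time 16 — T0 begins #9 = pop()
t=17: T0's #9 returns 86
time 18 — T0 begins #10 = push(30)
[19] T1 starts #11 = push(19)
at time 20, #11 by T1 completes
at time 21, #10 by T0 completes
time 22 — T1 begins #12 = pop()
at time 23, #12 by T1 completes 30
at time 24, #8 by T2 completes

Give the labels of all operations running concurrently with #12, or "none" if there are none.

#8

#12 spans [22,23]; an op avoiding the whole window 22..23 is ordered, any other is concurrent
#1 [1,3]: before
#2 [2,5]: before
#3 [4,12]: before
#4 [6,8]: before
#5 [7,9]: before
#6 [10,11]: before
#7 [13,14]: before
#8 [15,24]: concurrent
#9 [16,17]: before
#10 [18,21]: before
#11 [19,20]: before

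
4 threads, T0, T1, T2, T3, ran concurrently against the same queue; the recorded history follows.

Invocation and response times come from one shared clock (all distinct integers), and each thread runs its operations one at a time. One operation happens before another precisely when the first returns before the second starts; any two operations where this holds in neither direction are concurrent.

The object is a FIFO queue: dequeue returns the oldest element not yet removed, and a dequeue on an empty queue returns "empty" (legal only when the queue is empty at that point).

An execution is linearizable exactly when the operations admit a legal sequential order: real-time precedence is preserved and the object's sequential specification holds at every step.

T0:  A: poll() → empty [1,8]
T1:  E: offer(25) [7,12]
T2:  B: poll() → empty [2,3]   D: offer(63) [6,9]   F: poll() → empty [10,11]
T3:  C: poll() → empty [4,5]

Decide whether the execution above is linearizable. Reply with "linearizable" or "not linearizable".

not linearizable

already the first 11 events (up to F's response at time 11) admit no linearization; the first 10 still do
checked exhaustively: 4 real-time-consistent orders of 5 completed operations, zero legal queue replays
no completion choice of the 1 pending operation (E) rescues it — every subset was tried
one such order, A, B, C, D, F (pending dropped), breaks at step 5 where F poll() → empty is illegal
one such order, B, A, C, D, F (pending dropped), breaks at step 5 where F poll() → empty is illegal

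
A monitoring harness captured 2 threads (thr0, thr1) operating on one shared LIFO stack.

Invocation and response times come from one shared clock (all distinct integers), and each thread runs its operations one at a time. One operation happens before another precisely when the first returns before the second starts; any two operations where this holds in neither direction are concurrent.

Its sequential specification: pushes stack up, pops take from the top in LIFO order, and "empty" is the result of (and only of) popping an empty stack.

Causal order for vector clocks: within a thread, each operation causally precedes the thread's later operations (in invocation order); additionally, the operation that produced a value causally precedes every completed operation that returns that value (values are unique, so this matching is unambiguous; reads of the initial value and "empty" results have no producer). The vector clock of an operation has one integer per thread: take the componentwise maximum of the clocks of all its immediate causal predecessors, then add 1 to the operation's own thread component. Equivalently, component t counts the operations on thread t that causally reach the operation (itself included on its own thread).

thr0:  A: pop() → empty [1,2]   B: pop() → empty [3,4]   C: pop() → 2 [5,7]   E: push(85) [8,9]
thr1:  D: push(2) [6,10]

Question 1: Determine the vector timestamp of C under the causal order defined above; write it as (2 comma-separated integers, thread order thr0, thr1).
(3, 1)

D, invoked 6, has no incoming edges; only thr1's bump applies → (0, 1)
A, invoked 1, has no incoming edges; only thr0's bump applies → (1, 0)
B (invocation 3): componentwise max over VC(A)=(1, 0), +1 at thr0, giving (2, 0)
C (invocation 5): componentwise max over VC(B)=(2, 0), VC(D)=(0, 1), +1 at thr0, giving (3, 1)
E (invocation 8): componentwise max over VC(C)=(3, 1), +1 at thr0, giving (4, 1)
target: VC(C) = (3, 1)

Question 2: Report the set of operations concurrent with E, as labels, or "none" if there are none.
D

concurrent with E ([8,9]): every op whose interval crosses 8..9
A [1,2]: before
B [3,4]: before
C [5,7]: before
D [6,10]: concurrent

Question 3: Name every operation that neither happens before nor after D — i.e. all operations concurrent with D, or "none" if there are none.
C, E

D spans [6,10]; an op avoiding the whole window 6..10 is ordered, any other is concurrent
A [1,2]: before
B [3,4]: before
C [5,7]: concurrent
E [8,9]: concurrent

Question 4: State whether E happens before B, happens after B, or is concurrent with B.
after

E spans [8,9], B spans [3,4]
resp(B)=4 < inv(E)=8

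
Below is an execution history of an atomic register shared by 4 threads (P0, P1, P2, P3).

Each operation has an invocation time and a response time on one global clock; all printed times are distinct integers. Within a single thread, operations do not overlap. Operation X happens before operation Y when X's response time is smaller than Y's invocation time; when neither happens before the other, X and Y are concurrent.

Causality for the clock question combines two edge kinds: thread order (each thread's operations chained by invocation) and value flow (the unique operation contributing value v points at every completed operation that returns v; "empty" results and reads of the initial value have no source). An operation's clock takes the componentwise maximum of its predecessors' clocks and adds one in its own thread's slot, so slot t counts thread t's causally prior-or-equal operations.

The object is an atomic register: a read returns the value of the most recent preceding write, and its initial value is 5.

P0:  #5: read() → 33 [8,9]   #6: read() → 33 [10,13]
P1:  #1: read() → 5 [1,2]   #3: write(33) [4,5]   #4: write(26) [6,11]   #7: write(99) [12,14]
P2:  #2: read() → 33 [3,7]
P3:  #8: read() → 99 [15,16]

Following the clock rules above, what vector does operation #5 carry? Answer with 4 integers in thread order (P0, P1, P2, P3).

invoked at 1, #1 has no predecessors; its own P1 bump gives (0, 1, 0, 0)
#3, invoked 4, takes VC(#1)=(0, 1, 0, 0) under max, adds 1 for P1 → (0, 2, 0, 0)
#2, invoked 3, takes VC(#3)=(0, 2, 0, 0) under max, adds 1 for P2 → (0, 2, 1, 0)
#4, invoked 6, takes VC(#3)=(0, 2, 0, 0) under max, adds 1 for P1 → (0, 3, 0, 0)
#5, invoked 8, takes VC(#3)=(0, 2, 0, 0) under max, adds 1 for P0 → (1, 2, 0, 0)
#7, invoked 12, takes VC(#4)=(0, 3, 0, 0) under max, adds 1 for P1 → (0, 4, 0, 0)
#6, invoked 10, takes VC(#3)=(0, 2, 0, 0), VC(#5)=(1, 2, 0, 0) under max, adds 1 for P0 → (2, 2, 0, 0)
#8, invoked 15, takes VC(#7)=(0, 4, 0, 0) under max, adds 1 for P3 → (0, 4, 0, 1)
target: VC(#5) = (1, 2, 0, 0)

(1, 2, 0, 0)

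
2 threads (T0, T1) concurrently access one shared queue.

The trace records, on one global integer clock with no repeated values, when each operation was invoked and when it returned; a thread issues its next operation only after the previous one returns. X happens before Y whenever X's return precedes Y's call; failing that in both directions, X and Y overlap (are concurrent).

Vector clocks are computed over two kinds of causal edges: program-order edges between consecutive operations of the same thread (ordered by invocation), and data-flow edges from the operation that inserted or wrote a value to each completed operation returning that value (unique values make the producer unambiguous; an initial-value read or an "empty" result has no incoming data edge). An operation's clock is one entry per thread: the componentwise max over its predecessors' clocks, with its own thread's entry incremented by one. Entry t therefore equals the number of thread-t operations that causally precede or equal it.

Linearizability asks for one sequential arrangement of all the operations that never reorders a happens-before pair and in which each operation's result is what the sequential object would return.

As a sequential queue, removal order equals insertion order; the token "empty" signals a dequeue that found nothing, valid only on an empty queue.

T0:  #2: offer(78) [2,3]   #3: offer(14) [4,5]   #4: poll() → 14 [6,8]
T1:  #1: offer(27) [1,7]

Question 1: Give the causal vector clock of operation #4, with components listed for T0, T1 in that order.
Answer: (3, 0)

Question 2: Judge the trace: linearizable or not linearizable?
not linearizable

cut after 7 events: linearizable; cut after 8 events (#4 responds, time 8): not linearizable
4 orders of the 4 completed queue ops respect real time; none is legal
take #1, #2, #3, #4: step 4 already fails, because #4 poll() → 14 cannot occur there
take #2, #1, #3, #4: step 4 already fails, because #4 poll() → 14 cannot occur there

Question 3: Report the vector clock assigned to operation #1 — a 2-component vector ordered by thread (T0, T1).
Answer: (0, 1)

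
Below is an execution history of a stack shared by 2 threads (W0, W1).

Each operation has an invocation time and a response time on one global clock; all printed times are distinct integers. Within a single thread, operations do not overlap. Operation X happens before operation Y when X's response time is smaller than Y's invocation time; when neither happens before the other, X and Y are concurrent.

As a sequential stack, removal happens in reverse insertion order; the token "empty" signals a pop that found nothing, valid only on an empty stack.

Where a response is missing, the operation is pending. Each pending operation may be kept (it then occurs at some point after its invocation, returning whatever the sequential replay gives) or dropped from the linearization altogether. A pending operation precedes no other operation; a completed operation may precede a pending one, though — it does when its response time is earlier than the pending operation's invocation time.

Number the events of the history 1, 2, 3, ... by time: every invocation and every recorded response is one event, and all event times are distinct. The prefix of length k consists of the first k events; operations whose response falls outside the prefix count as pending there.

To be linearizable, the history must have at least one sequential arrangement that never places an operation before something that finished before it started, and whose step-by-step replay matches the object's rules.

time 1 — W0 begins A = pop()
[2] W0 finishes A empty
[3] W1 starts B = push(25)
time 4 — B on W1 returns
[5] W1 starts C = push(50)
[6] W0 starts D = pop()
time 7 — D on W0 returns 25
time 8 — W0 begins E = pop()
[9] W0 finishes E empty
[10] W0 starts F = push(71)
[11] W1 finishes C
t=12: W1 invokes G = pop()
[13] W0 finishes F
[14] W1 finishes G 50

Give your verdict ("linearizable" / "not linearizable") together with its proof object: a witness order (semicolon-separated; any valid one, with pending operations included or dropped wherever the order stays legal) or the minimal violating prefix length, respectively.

linearizable — witness: A; B; D; E; C; G; F

step 1: A pop() → empty — stack <>
step 2: B push(25) — stack <25>
step 3: D pop() → 25 — stack <>
step 4: E pop() → empty — stack <>
step 5: C push(50) — stack <50>
step 6: G pop() → 50 — stack <>
step 7: F push(71) — stack <71>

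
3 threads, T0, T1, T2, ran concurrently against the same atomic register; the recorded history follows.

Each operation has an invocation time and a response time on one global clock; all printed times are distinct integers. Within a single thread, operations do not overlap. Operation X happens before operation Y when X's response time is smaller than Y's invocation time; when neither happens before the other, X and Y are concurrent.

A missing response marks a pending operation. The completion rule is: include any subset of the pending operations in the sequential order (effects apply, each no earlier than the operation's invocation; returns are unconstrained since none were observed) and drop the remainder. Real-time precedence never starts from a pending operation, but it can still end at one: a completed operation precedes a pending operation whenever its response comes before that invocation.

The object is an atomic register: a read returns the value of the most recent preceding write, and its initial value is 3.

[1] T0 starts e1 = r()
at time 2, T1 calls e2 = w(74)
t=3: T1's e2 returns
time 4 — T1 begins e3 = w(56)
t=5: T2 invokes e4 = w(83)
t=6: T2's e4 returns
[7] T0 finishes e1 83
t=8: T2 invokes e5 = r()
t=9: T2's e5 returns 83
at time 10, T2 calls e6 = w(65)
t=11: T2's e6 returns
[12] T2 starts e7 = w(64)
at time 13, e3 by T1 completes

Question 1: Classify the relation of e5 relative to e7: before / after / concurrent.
before

e5 spans [8,9], e7 spans [12,…)
resp(e5)=9 < inv(e7)=12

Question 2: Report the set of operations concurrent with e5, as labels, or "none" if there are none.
e3

concurrent with e5 ([8,9]): every op whose interval crosses 8..9
e1 [1,7]: before
e2 [2,3]: before
e3 [4,13]: concurrent
e4 [5,6]: before
e6 [10,11]: after
e7 [12,…): after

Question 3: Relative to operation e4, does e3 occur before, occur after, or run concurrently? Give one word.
concurrent

e3 spans [4,13], e4 spans [5,6]
the intervals overlap in both directions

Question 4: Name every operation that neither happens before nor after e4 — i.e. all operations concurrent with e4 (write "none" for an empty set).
e1, e3

overlap test against e4 [5,6]: concurrent iff the interval meets 5..6
e1 [1,7]: concurrent
e2 [2,3]: before
e3 [4,13]: concurrent
e5 [8,9]: after
e6 [10,11]: after
e7 [12,…): after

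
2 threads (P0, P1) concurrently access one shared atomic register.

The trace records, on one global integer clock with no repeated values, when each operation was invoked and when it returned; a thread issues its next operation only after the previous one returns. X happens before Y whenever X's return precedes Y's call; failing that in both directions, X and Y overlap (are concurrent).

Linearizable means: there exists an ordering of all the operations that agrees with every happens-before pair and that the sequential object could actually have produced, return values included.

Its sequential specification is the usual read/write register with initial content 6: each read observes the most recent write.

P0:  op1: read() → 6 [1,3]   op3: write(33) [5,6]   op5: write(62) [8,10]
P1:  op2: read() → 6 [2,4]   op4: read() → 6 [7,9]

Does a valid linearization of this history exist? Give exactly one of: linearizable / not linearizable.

not linearizable

already the first 9 events (up to op4's response at time 9) admit no linearization; the first 8 still do
2 orders of the 4 completed atomic register ops respect real time; none is legal
including or dropping the 1 pending operation (op5) in any combination fails
e.g. op1, op2, op3, op4 (pending dropped): illegal at step 4, since op4 read() → 6 cannot apply there
e.g. op2, op1, op3, op4 (pending dropped): illegal at step 4, since op4 read() → 6 cannot apply there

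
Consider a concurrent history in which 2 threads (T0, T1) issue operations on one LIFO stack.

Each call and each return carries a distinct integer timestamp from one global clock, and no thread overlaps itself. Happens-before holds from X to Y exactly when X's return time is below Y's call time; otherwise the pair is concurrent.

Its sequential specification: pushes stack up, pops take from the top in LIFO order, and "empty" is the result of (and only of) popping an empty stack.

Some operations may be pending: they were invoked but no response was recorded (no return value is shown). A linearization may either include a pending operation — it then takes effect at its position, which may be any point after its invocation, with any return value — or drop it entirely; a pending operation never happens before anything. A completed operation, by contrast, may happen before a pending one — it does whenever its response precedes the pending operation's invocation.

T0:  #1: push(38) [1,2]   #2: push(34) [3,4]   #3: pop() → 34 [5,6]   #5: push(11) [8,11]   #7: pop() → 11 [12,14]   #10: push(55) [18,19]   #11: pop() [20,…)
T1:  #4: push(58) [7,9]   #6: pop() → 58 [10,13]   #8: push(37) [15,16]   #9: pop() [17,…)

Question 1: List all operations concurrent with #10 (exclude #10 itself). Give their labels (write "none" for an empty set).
Answer: #9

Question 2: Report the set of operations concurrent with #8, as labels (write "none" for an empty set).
Answer: none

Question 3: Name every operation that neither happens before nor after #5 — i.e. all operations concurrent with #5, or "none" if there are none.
Answer: #4, #6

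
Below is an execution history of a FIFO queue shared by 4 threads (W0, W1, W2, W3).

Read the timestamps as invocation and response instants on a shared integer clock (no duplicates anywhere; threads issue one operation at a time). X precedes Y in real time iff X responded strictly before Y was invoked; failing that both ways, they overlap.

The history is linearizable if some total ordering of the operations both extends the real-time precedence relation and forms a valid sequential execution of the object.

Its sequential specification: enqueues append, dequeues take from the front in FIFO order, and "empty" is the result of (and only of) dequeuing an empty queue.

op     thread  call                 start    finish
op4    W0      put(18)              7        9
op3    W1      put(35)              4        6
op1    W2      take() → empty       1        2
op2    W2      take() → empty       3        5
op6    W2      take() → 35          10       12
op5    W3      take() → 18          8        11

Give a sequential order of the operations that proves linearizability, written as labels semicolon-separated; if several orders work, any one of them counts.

1. op1 take() → empty, leaving queue <>
2. op2 take() → empty, leaving queue <>
3. op3 put(35), leaving queue <35>
4. op4 put(18), leaving queue <35,18>
5. op6 take() → 35, leaving queue <18>
6. op5 take() → 18, leaving queue <>

op1; op2; op3; op4; op6; op5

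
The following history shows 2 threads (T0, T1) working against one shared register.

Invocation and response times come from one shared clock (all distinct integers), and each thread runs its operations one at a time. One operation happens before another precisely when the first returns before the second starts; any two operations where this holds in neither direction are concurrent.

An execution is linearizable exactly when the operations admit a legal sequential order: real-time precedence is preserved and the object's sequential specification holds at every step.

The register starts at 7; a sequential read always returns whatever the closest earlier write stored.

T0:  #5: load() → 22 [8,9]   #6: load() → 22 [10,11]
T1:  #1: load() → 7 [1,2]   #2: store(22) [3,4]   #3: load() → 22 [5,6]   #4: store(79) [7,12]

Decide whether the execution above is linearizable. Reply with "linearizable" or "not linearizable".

a witness: #1, #2, #3, #5, #6, #4
after step 1 (#1 load() → 7): value 7
after step 2 (#2 store(22)): value 22
after step 3 (#3 load() → 22): value 22
after step 4 (#5 load() → 22): value 22
after step 5 (#6 load() → 22): value 22
after step 6 (#4 store(79)): value 79

linearizable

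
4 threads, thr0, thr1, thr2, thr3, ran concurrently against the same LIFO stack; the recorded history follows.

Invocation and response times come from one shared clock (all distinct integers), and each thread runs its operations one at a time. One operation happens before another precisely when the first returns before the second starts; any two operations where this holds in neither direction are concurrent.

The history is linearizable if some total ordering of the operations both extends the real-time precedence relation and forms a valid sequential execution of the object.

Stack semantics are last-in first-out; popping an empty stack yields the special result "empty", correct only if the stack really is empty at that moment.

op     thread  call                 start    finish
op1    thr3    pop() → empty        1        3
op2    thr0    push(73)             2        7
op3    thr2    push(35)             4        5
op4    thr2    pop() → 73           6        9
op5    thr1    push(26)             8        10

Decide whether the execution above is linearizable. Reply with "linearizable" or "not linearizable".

one valid linearization: op1, op3, op2, op4, op5
1. op1 pop() → empty, leaving stack <>
2. op3 push(35), leaving stack <35>
3. op2 push(73), leaving stack <35,73>
4. op4 pop() → 73, leaving stack <35>
5. op5 push(26), leaving stack <35,26>

linearizable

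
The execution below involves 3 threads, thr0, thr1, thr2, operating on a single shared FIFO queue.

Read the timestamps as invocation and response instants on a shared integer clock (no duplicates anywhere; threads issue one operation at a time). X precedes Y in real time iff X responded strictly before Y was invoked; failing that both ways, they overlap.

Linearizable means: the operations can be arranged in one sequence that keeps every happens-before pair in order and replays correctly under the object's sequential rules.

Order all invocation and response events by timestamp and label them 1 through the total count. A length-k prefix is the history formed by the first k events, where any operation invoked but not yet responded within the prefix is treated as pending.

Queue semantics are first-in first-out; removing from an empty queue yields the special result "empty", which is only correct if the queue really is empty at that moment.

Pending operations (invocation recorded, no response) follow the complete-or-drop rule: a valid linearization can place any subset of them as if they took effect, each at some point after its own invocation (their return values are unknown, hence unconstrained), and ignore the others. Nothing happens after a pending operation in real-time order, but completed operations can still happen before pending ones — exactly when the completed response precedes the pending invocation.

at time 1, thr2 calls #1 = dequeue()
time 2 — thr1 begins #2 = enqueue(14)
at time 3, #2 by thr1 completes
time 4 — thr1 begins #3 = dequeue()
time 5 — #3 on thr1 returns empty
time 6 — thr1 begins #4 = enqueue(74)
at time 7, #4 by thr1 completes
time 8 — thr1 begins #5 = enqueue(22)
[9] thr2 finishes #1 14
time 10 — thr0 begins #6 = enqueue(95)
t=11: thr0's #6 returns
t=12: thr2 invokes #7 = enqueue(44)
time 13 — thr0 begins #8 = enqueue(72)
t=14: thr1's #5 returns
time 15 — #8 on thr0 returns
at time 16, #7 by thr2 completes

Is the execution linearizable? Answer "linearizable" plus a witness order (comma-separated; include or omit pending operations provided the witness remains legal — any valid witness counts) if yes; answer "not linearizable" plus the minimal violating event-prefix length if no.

step 1: #2 enqueue(14) — queue <14>
step 2: #1 dequeue() → 14 — queue <>
step 3: #3 dequeue() → empty — queue <>
step 4: #4 enqueue(74) — queue <74>
step 5: #5 enqueue(22) — queue <74,22>
step 6: #6 enqueue(95) — queue <74,22,95>
step 7: #7 enqueue(44) — queue <74,22,95,44>
step 8: #8 enqueue(72) — queue <74,22,95,44,72>

linearizable — witness: #2, #1, #3, #4, #5, #6, #7, #8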